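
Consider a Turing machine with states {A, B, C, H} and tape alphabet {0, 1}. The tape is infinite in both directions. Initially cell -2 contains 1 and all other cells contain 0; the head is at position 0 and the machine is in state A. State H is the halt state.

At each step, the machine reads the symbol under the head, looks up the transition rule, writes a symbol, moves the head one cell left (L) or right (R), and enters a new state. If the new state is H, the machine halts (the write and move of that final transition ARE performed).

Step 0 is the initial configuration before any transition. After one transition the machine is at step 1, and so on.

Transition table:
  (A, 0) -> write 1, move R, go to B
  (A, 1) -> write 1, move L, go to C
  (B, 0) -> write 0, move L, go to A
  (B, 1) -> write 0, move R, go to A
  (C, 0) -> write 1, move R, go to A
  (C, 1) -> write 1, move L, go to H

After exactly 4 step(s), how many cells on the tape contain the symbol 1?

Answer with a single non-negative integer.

Answer: 3

Derivation:
Step 1: in state A at pos 0, read 0 -> (A,0)->write 1,move R,goto B. Now: state=B, head=1, tape[-3..2]=010100 (head:     ^)
Step 2: in state B at pos 1, read 0 -> (B,0)->write 0,move L,goto A. Now: state=A, head=0, tape[-3..2]=010100 (head:    ^)
Step 3: in state A at pos 0, read 1 -> (A,1)->write 1,move L,goto C. Now: state=C, head=-1, tape[-3..2]=010100 (head:   ^)
Step 4: in state C at pos -1, read 0 -> (C,0)->write 1,move R,goto A. Now: state=A, head=0, tape[-3..2]=011100 (head:    ^)
Cells containing 1 after step 4: {-2, -1, 0} -> 3 cell(s)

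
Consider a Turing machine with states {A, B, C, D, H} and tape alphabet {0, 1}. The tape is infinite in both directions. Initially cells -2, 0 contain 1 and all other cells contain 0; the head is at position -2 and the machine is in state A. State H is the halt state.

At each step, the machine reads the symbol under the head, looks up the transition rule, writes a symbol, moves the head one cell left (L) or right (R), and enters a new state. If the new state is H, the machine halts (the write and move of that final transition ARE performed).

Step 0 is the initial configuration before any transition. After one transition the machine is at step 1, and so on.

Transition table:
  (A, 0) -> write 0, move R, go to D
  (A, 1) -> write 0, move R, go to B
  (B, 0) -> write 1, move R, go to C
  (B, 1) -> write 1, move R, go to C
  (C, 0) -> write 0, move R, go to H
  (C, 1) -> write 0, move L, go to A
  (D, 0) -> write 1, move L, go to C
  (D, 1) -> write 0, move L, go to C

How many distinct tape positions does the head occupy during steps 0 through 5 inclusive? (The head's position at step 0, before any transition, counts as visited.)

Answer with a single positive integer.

Answer: 4

Derivation:
Step 1: in state A at pos -2, read 1 -> (A,1)->write 0,move R,goto B. Now: state=B, head=-1, tape[-3..1]=00010 (head:   ^)
Step 2: in state B at pos -1, read 0 -> (B,0)->write 1,move R,goto C. Now: state=C, head=0, tape[-3..1]=00110 (head:    ^)
Step 3: in state C at pos 0, read 1 -> (C,1)->write 0,move L,goto A. Now: state=A, head=-1, tape[-3..1]=00100 (head:   ^)
Step 4: in state A at pos -1, read 1 -> (A,1)->write 0,move R,goto B. Now: state=B, head=0, tape[-3..1]=00000 (head:    ^)
Step 5: in state B at pos 0, read 0 -> (B,0)->write 1,move R,goto C. Now: state=C, head=1, tape[-3..2]=000100 (head:     ^)
Head positions at steps 0..5: starting at -2, distinct positions visited = {-2, -1, 0, 1} -> 4 position(s)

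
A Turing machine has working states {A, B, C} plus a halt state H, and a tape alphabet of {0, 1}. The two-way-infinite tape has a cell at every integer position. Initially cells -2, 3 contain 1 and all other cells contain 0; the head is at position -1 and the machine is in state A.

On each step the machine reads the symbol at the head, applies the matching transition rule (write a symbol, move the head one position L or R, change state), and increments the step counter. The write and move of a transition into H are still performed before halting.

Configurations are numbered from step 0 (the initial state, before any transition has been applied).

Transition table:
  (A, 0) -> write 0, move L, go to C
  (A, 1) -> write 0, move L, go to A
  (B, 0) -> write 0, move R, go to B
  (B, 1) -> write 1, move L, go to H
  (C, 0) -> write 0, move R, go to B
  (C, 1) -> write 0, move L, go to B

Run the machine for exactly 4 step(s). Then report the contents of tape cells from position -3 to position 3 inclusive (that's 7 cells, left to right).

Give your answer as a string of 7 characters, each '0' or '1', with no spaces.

Step 1: in state A at pos -1, read 0 -> (A,0)->write 0,move L,goto C. Now: state=C, head=-2, tape[-3..4]=01000010 (head:  ^)
Step 2: in state C at pos -2, read 1 -> (C,1)->write 0,move L,goto B. Now: state=B, head=-3, tape[-4..4]=000000010 (head:  ^)
Step 3: in state B at pos -3, read 0 -> (B,0)->write 0,move R,goto B. Now: state=B, head=-2, tape[-4..4]=000000010 (head:   ^)
Step 4: in state B at pos -2, read 0 -> (B,0)->write 0,move R,goto B. Now: state=B, head=-1, tape[-4..4]=000000010 (head:    ^)

Answer: 0000001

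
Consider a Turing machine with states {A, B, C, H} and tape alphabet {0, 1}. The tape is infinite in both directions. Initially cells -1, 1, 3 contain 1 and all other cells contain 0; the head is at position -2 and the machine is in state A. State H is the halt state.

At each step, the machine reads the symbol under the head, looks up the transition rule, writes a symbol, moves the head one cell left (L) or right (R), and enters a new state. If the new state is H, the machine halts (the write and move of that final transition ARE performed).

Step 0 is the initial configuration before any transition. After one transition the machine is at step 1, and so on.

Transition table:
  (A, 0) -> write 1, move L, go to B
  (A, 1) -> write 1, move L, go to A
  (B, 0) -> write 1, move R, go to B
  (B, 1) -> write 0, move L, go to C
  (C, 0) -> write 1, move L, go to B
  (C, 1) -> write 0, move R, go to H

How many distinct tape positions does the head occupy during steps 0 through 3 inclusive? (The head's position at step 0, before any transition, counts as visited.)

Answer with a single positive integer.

Step 1: in state A at pos -2, read 0 -> (A,0)->write 1,move L,goto B. Now: state=B, head=-3, tape[-4..4]=001101010 (head:  ^)
Step 2: in state B at pos -3, read 0 -> (B,0)->write 1,move R,goto B. Now: state=B, head=-2, tape[-4..4]=011101010 (head:   ^)
Step 3: in state B at pos -2, read 1 -> (B,1)->write 0,move L,goto C. Now: state=C, head=-3, tape[-4..4]=010101010 (head:  ^)
Head positions at steps 0..3: starting at -2, distinct positions visited = {-3, -2} -> 2 position(s)

Answer: 2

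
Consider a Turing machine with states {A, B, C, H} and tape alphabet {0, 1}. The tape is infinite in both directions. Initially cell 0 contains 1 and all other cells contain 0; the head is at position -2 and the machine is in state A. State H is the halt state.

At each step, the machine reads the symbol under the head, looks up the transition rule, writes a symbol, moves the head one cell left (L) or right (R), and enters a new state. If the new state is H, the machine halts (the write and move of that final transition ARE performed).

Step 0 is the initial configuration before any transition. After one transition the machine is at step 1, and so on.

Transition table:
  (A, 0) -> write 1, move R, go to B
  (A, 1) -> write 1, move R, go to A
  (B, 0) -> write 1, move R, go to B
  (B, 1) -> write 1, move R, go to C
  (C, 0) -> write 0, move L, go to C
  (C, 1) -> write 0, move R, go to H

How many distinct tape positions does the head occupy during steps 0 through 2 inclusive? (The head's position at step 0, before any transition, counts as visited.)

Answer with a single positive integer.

Answer: 3

Derivation:
Step 1: in state A at pos -2, read 0 -> (A,0)->write 1,move R,goto B. Now: state=B, head=-1, tape[-3..1]=01010 (head:   ^)
Step 2: in state B at pos -1, read 0 -> (B,0)->write 1,move R,goto B. Now: state=B, head=0, tape[-3..1]=01110 (head:    ^)
Head positions at steps 0..2: starting at -2, distinct positions visited = {-2, -1, 0} -> 3 position(s)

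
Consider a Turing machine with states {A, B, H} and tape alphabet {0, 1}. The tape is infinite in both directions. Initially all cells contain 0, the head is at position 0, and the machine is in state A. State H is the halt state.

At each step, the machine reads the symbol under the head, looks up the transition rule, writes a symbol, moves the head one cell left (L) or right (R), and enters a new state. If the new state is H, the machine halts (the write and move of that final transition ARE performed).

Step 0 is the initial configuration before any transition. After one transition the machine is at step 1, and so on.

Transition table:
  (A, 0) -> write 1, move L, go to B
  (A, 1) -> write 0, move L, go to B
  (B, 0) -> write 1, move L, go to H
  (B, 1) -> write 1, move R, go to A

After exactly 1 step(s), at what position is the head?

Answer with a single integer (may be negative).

Step 1: in state A at pos 0, read 0 -> (A,0)->write 1,move L,goto B. Now: state=B, head=-1, tape[-2..1]=0010 (head:  ^)

Answer: -1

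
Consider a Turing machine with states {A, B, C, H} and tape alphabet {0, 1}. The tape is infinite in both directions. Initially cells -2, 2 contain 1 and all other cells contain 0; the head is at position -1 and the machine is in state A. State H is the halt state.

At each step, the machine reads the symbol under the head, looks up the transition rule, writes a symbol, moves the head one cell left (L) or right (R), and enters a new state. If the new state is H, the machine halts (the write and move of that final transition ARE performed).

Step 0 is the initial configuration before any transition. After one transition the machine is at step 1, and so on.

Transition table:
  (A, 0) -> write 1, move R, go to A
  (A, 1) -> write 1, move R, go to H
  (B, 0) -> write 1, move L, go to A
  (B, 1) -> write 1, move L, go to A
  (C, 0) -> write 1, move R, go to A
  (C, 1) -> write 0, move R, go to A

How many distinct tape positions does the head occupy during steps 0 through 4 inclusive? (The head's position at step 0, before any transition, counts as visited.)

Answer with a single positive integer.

Answer: 5

Derivation:
Step 1: in state A at pos -1, read 0 -> (A,0)->write 1,move R,goto A. Now: state=A, head=0, tape[-3..3]=0110010 (head:    ^)
Step 2: in state A at pos 0, read 0 -> (A,0)->write 1,move R,goto A. Now: state=A, head=1, tape[-3..3]=0111010 (head:     ^)
Step 3: in state A at pos 1, read 0 -> (A,0)->write 1,move R,goto A. Now: state=A, head=2, tape[-3..3]=0111110 (head:      ^)
Step 4: in state A at pos 2, read 1 -> (A,1)->write 1,move R,goto H. Now: state=H, head=3, tape[-3..4]=01111100 (head:       ^)
Head positions at steps 0..4: starting at -1, distinct positions visited = {-1, 0, 1, 2, 3} -> 5 position(s)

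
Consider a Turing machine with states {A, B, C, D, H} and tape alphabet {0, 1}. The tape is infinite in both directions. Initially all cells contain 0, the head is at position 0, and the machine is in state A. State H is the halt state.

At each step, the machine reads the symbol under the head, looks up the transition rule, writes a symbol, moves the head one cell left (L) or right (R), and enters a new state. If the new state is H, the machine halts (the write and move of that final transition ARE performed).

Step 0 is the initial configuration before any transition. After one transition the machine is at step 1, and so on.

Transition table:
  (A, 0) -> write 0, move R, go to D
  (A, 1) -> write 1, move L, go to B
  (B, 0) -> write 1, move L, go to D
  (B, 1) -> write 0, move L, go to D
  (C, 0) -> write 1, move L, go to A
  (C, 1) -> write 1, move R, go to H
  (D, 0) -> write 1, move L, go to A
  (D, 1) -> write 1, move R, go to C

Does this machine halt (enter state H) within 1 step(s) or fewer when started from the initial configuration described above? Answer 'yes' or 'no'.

Step 1: in state A at pos 0, read 0 -> (A,0)->write 0,move R,goto D. Now: state=D, head=1, tape[-1..2]=0000 (head:   ^)
After 1 step(s): state = D (not H) -> not halted within 1 -> no

Answer: no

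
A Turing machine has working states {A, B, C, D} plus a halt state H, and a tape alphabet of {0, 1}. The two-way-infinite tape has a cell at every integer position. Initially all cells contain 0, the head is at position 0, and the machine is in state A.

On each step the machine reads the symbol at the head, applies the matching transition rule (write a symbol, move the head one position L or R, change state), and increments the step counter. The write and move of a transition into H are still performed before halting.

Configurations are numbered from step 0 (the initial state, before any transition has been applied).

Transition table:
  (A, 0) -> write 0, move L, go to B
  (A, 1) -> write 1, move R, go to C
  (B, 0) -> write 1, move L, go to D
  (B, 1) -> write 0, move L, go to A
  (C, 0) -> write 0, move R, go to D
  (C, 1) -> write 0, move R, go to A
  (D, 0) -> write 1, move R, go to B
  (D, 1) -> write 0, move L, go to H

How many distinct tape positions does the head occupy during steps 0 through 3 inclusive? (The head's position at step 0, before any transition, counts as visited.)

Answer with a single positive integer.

Answer: 3

Derivation:
Step 1: in state A at pos 0, read 0 -> (A,0)->write 0,move L,goto B. Now: state=B, head=-1, tape[-2..1]=0000 (head:  ^)
Step 2: in state B at pos -1, read 0 -> (B,0)->write 1,move L,goto D. Now: state=D, head=-2, tape[-3..1]=00100 (head:  ^)
Step 3: in state D at pos -2, read 0 -> (D,0)->write 1,move R,goto B. Now: state=B, head=-1, tape[-3..1]=01100 (head:   ^)
Head positions at steps 0..3: starting at 0, distinct positions visited = {-2, -1, 0} -> 3 position(s)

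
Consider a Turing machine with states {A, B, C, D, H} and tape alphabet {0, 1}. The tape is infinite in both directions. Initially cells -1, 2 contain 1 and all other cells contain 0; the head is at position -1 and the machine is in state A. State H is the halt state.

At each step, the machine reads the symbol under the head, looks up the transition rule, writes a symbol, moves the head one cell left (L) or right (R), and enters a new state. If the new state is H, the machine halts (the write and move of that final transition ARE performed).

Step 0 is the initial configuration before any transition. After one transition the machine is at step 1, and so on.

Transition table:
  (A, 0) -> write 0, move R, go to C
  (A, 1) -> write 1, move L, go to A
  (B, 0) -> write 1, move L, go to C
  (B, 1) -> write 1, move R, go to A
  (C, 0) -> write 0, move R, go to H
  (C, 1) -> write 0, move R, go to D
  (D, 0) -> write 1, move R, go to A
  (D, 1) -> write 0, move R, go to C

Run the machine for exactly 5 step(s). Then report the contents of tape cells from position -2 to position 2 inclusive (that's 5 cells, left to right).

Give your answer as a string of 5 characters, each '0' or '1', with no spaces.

Step 1: in state A at pos -1, read 1 -> (A,1)->write 1,move L,goto A. Now: state=A, head=-2, tape[-3..3]=0010010 (head:  ^)
Step 2: in state A at pos -2, read 0 -> (A,0)->write 0,move R,goto C. Now: state=C, head=-1, tape[-3..3]=0010010 (head:   ^)
Step 3: in state C at pos -1, read 1 -> (C,1)->write 0,move R,goto D. Now: state=D, head=0, tape[-3..3]=0000010 (head:    ^)
Step 4: in state D at pos 0, read 0 -> (D,0)->write 1,move R,goto A. Now: state=A, head=1, tape[-3..3]=0001010 (head:     ^)
Step 5: in state A at pos 1, read 0 -> (A,0)->write 0,move R,goto C. Now: state=C, head=2, tape[-3..3]=0001010 (head:      ^)

Answer: 00101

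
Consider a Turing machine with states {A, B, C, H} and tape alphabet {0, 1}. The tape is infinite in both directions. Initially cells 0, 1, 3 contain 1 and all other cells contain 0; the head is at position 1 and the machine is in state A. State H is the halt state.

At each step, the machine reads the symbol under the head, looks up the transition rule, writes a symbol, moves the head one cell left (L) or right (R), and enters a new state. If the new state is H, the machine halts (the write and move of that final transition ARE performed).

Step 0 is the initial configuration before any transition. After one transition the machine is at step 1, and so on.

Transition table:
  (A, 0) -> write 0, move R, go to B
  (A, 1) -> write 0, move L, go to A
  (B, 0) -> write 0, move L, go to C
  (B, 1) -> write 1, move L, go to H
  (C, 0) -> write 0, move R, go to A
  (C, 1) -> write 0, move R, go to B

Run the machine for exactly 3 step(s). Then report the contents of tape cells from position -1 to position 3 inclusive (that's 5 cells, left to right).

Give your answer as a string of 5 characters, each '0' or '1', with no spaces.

Step 1: in state A at pos 1, read 1 -> (A,1)->write 0,move L,goto A. Now: state=A, head=0, tape[-1..4]=010010 (head:  ^)
Step 2: in state A at pos 0, read 1 -> (A,1)->write 0,move L,goto A. Now: state=A, head=-1, tape[-2..4]=0000010 (head:  ^)
Step 3: in state A at pos -1, read 0 -> (A,0)->write 0,move R,goto B. Now: state=B, head=0, tape[-2..4]=0000010 (head:   ^)

Answer: 00001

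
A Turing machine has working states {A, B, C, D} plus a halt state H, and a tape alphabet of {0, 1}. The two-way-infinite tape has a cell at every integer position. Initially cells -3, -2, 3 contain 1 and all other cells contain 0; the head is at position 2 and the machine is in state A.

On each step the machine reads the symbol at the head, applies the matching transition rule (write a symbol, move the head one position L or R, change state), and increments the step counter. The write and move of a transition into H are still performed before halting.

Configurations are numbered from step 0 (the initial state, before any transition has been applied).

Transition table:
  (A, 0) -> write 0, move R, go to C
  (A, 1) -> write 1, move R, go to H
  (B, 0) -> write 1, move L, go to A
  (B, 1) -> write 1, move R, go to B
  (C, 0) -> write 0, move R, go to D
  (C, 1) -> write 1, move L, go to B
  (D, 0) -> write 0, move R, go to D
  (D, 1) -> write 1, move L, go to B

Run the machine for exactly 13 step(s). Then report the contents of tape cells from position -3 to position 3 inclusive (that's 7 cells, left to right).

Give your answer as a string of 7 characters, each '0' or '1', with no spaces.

Answer: 1111111

Derivation:
Step 1: in state A at pos 2, read 0 -> (A,0)->write 0,move R,goto C. Now: state=C, head=3, tape[-4..4]=011000010 (head:        ^)
Step 2: in state C at pos 3, read 1 -> (C,1)->write 1,move L,goto B. Now: state=B, head=2, tape[-4..4]=011000010 (head:       ^)
Step 3: in state B at pos 2, read 0 -> (B,0)->write 1,move L,goto A. Now: state=A, head=1, tape[-4..4]=011000110 (head:      ^)
Step 4: in state A at pos 1, read 0 -> (A,0)->write 0,move R,goto C. Now: state=C, head=2, tape[-4..4]=011000110 (head:       ^)
Step 5: in state C at pos 2, read 1 -> (C,1)->write 1,move L,goto B. Now: state=B, head=1, tape[-4..4]=011000110 (head:      ^)
Step 6: in state B at pos 1, read 0 -> (B,0)->write 1,move L,goto A. Now: state=A, head=0, tape[-4..4]=011001110 (head:     ^)
Step 7: in state A at pos 0, read 0 -> (A,0)->write 0,move R,goto C. Now: state=C, head=1, tape[-4..4]=011001110 (head:      ^)
Step 8: in state C at pos 1, read 1 -> (C,1)->write 1,move L,goto B. Now: state=B, head=0, tape[-4..4]=011001110 (head:     ^)
Step 9: in state B at pos 0, read 0 -> (B,0)->write 1,move L,goto A. Now: state=A, head=-1, tape[-4..4]=011011110 (head:    ^)
Step 10: in state A at pos -1, read 0 -> (A,0)->write 0,move R,goto C. Now: state=C, head=0, tape[-4..4]=011011110 (head:     ^)
Step 11: in state C at pos 0, read 1 -> (C,1)->write 1,move L,goto B. Now: state=B, head=-1, tape[-4..4]=011011110 (head:    ^)
Step 12: in state B at pos -1, read 0 -> (B,0)->write 1,move L,goto A. Now: state=A, head=-2, tape[-4..4]=011111110 (head:   ^)
Step 13: in state A at pos -2, read 1 -> (A,1)->write 1,move R,goto H. Now: state=H, head=-1, tape[-4..4]=011111110 (head:    ^)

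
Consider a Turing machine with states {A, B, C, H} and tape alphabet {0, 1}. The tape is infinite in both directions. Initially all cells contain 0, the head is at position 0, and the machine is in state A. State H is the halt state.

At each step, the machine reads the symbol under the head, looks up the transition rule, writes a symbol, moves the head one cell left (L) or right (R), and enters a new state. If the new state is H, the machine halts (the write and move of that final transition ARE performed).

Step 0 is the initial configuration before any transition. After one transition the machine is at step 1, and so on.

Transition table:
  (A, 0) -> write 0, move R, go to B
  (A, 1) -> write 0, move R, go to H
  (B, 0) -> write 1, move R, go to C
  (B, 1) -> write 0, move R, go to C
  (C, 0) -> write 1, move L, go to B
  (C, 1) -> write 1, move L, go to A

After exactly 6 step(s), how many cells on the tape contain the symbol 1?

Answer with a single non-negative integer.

Step 1: in state A at pos 0, read 0 -> (A,0)->write 0,move R,goto B. Now: state=B, head=1, tape[-1..2]=0000 (head:   ^)
Step 2: in state B at pos 1, read 0 -> (B,0)->write 1,move R,goto C. Now: state=C, head=2, tape[-1..3]=00100 (head:    ^)
Step 3: in state C at pos 2, read 0 -> (C,0)->write 1,move L,goto B. Now: state=B, head=1, tape[-1..3]=00110 (head:   ^)
Step 4: in state B at pos 1, read 1 -> (B,1)->write 0,move R,goto C. Now: state=C, head=2, tape[-1..3]=00010 (head:    ^)
Step 5: in state C at pos 2, read 1 -> (C,1)->write 1,move L,goto A. Now: state=A, head=1, tape[-1..3]=00010 (head:   ^)
Step 6: in state A at pos 1, read 0 -> (A,0)->write 0,move R,goto B. Now: state=B, head=2, tape[-1..3]=00010 (head:    ^)
Cells containing 1 after step 6: {2} -> 1 cell(s)

Answer: 1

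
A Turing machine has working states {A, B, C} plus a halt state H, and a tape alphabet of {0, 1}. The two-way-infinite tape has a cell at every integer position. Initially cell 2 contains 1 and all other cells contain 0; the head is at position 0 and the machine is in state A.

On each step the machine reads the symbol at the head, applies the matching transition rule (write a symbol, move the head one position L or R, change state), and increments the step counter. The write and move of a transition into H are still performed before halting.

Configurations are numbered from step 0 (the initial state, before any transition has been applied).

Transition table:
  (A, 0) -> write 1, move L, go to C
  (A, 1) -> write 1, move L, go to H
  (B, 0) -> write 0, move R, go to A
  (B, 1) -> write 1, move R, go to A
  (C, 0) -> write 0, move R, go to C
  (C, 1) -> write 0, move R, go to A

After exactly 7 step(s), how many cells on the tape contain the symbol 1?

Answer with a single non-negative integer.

Answer: 1

Derivation:
Step 1: in state A at pos 0, read 0 -> (A,0)->write 1,move L,goto C. Now: state=C, head=-1, tape[-2..3]=001010 (head:  ^)
Step 2: in state C at pos -1, read 0 -> (C,0)->write 0,move R,goto C. Now: state=C, head=0, tape[-2..3]=001010 (head:   ^)
Step 3: in state C at pos 0, read 1 -> (C,1)->write 0,move R,goto A. Now: state=A, head=1, tape[-2..3]=000010 (head:    ^)
Step 4: in state A at pos 1, read 0 -> (A,0)->write 1,move L,goto C. Now: state=C, head=0, tape[-2..3]=000110 (head:   ^)
Step 5: in state C at pos 0, read 0 -> (C,0)->write 0,move R,goto C. Now: state=C, head=1, tape[-2..3]=000110 (head:    ^)
Step 6: in state C at pos 1, read 1 -> (C,1)->write 0,move R,goto A. Now: state=A, head=2, tape[-2..3]=000010 (head:     ^)
Step 7: in state A at pos 2, read 1 -> (A,1)->write 1,move L,goto H. Now: state=H, head=1, tape[-2..3]=000010 (head:    ^)
Cells containing 1 after step 7: {2} -> 1 cell(s)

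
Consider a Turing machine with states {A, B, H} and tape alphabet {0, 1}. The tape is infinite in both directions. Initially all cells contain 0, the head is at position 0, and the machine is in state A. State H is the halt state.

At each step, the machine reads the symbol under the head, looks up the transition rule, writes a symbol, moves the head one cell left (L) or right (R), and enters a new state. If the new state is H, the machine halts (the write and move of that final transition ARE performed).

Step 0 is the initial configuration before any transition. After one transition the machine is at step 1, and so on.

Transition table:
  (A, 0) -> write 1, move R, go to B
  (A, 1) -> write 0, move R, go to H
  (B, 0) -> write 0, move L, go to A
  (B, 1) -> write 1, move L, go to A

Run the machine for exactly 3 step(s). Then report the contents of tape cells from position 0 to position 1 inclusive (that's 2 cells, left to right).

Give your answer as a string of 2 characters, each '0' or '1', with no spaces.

Answer: 00

Derivation:
Step 1: in state A at pos 0, read 0 -> (A,0)->write 1,move R,goto B. Now: state=B, head=1, tape[-1..2]=0100 (head:   ^)
Step 2: in state B at pos 1, read 0 -> (B,0)->write 0,move L,goto A. Now: state=A, head=0, tape[-1..2]=0100 (head:  ^)
Step 3: in state A at pos 0, read 1 -> (A,1)->write 0,move R,goto H. Now: state=H, head=1, tape[-1..2]=0000 (head:   ^)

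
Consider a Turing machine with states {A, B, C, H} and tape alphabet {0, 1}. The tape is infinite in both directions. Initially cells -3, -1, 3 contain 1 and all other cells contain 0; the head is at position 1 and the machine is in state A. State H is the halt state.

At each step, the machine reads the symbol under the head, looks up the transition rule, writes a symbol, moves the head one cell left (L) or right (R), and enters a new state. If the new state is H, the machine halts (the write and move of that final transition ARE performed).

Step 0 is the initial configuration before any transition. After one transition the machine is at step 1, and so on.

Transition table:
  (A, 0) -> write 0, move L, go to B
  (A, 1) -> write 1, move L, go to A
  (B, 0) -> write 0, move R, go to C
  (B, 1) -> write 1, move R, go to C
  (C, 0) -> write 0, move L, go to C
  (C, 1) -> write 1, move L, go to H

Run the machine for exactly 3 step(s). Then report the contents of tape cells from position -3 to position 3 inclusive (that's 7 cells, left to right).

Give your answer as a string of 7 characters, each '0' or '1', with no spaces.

Answer: 1010001

Derivation:
Step 1: in state A at pos 1, read 0 -> (A,0)->write 0,move L,goto B. Now: state=B, head=0, tape[-4..4]=010100010 (head:     ^)
Step 2: in state B at pos 0, read 0 -> (B,0)->write 0,move R,goto C. Now: state=C, head=1, tape[-4..4]=010100010 (head:      ^)
Step 3: in state C at pos 1, read 0 -> (C,0)->write 0,move L,goto C. Now: state=C, head=0, tape[-4..4]=010100010 (head:     ^)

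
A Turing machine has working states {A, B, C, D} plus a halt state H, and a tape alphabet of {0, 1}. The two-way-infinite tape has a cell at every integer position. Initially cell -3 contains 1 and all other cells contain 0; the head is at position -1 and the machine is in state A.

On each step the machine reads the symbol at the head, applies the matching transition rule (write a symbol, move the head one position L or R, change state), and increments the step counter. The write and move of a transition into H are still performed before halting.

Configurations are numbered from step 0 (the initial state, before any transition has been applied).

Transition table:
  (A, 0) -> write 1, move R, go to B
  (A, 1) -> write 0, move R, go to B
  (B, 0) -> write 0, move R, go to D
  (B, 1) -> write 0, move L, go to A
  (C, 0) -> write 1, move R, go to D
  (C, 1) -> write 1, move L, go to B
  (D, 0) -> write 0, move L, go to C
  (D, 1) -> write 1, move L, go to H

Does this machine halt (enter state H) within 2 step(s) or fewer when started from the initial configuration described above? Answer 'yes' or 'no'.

Step 1: in state A at pos -1, read 0 -> (A,0)->write 1,move R,goto B. Now: state=B, head=0, tape[-4..1]=010100 (head:     ^)
Step 2: in state B at pos 0, read 0 -> (B,0)->write 0,move R,goto D. Now: state=D, head=1, tape[-4..2]=0101000 (head:      ^)
After 2 step(s): state = D (not H) -> not halted within 2 -> no

Answer: no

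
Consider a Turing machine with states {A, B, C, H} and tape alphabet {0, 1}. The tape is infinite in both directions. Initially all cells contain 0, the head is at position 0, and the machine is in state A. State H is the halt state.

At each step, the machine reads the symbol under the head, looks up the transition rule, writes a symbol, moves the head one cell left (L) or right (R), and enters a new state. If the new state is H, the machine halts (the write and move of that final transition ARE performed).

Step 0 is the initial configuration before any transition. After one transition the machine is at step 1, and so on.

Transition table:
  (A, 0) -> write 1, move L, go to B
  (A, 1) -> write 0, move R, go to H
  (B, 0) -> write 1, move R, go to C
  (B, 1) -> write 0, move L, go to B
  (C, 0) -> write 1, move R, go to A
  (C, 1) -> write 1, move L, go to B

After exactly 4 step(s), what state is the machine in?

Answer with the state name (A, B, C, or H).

Step 1: in state A at pos 0, read 0 -> (A,0)->write 1,move L,goto B. Now: state=B, head=-1, tape[-2..1]=0010 (head:  ^)
Step 2: in state B at pos -1, read 0 -> (B,0)->write 1,move R,goto C. Now: state=C, head=0, tape[-2..1]=0110 (head:   ^)
Step 3: in state C at pos 0, read 1 -> (C,1)->write 1,move L,goto B. Now: state=B, head=-1, tape[-2..1]=0110 (head:  ^)
Step 4: in state B at pos -1, read 1 -> (B,1)->write 0,move L,goto B. Now: state=B, head=-2, tape[-3..1]=00010 (head:  ^)

Answer: B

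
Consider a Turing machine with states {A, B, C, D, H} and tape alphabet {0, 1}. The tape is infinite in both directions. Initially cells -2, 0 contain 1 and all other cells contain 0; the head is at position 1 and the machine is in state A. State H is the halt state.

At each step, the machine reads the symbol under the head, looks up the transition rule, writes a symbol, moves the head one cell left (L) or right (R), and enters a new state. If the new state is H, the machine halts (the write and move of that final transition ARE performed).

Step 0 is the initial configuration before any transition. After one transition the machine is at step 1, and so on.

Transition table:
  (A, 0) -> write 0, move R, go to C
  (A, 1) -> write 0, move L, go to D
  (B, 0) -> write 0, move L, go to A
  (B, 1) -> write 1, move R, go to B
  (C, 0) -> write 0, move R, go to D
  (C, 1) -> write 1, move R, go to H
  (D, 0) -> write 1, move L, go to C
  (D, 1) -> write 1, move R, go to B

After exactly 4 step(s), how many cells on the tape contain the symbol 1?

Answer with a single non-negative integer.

Answer: 3

Derivation:
Step 1: in state A at pos 1, read 0 -> (A,0)->write 0,move R,goto C. Now: state=C, head=2, tape[-3..3]=0101000 (head:      ^)
Step 2: in state C at pos 2, read 0 -> (C,0)->write 0,move R,goto D. Now: state=D, head=3, tape[-3..4]=01010000 (head:       ^)
Step 3: in state D at pos 3, read 0 -> (D,0)->write 1,move L,goto C. Now: state=C, head=2, tape[-3..4]=01010010 (head:      ^)
Step 4: in state C at pos 2, read 0 -> (C,0)->write 0,move R,goto D. Now: state=D, head=3, tape[-3..4]=01010010 (head:       ^)
Cells containing 1 after step 4: {-2, 0, 3} -> 3 cell(s)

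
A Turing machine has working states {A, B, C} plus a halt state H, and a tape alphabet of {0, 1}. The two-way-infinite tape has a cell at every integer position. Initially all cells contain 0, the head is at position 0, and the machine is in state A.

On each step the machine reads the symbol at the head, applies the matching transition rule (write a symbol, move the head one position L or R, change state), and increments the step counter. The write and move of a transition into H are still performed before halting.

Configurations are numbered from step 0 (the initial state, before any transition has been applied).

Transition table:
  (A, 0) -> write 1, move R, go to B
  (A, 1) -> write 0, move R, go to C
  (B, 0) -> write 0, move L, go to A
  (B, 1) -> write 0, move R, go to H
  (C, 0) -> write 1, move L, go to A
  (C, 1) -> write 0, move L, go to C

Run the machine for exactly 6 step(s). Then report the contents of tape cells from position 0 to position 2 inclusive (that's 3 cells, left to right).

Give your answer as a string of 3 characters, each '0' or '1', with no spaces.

Step 1: in state A at pos 0, read 0 -> (A,0)->write 1,move R,goto B. Now: state=B, head=1, tape[-1..2]=0100 (head:   ^)
Step 2: in state B at pos 1, read 0 -> (B,0)->write 0,move L,goto A. Now: state=A, head=0, tape[-1..2]=0100 (head:  ^)
Step 3: in state A at pos 0, read 1 -> (A,1)->write 0,move R,goto C. Now: state=C, head=1, tape[-1..2]=0000 (head:   ^)
Step 4: in state C at pos 1, read 0 -> (C,0)->write 1,move L,goto A. Now: state=A, head=0, tape[-1..2]=0010 (head:  ^)
Step 5: in state A at pos 0, read 0 -> (A,0)->write 1,move R,goto B. Now: state=B, head=1, tape[-1..2]=0110 (head:   ^)
Step 6: in state B at pos 1, read 1 -> (B,1)->write 0,move R,goto H. Now: state=H, head=2, tape[-1..3]=01000 (head:    ^)

Answer: 100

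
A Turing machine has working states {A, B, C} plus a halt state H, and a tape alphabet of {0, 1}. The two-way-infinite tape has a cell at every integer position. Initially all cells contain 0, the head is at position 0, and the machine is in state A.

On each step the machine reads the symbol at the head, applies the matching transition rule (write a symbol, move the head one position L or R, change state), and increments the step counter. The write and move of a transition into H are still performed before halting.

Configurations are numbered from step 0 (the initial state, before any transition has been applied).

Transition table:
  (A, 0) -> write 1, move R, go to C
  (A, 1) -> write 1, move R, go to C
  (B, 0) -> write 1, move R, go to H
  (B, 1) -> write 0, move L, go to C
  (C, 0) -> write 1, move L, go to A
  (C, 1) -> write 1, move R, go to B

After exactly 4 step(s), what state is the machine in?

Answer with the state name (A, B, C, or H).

Answer: B

Derivation:
Step 1: in state A at pos 0, read 0 -> (A,0)->write 1,move R,goto C. Now: state=C, head=1, tape[-1..2]=0100 (head:   ^)
Step 2: in state C at pos 1, read 0 -> (C,0)->write 1,move L,goto A. Now: state=A, head=0, tape[-1..2]=0110 (head:  ^)
Step 3: in state A at pos 0, read 1 -> (A,1)->write 1,move R,goto C. Now: state=C, head=1, tape[-1..2]=0110 (head:   ^)
Step 4: in state C at pos 1, read 1 -> (C,1)->write 1,move R,goto B. Now: state=B, head=2, tape[-1..3]=01100 (head:    ^)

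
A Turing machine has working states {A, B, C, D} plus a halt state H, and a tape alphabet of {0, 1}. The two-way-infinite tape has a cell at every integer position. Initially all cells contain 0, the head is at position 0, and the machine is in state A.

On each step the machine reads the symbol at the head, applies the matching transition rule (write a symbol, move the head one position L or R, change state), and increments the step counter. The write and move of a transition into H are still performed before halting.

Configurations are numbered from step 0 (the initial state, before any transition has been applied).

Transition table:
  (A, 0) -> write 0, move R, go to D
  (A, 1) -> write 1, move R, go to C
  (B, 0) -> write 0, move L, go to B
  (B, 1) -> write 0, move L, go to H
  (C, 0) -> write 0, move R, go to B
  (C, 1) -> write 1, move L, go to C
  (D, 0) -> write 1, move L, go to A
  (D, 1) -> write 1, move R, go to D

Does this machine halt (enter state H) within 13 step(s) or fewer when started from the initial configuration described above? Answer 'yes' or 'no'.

Answer: yes

Derivation:
Step 1: in state A at pos 0, read 0 -> (A,0)->write 0,move R,goto D. Now: state=D, head=1, tape[-1..2]=0000 (head:   ^)
Step 2: in state D at pos 1, read 0 -> (D,0)->write 1,move L,goto A. Now: state=A, head=0, tape[-1..2]=0010 (head:  ^)
Step 3: in state A at pos 0, read 0 -> (A,0)->write 0,move R,goto D. Now: state=D, head=1, tape[-1..2]=0010 (head:   ^)
Step 4: in state D at pos 1, read 1 -> (D,1)->write 1,move R,goto D. Now: state=D, head=2, tape[-1..3]=00100 (head:    ^)
Step 5: in state D at pos 2, read 0 -> (D,0)->write 1,move L,goto A. Now: state=A, head=1, tape[-1..3]=00110 (head:   ^)
Step 6: in state A at pos 1, read 1 -> (A,1)->write 1,move R,goto C. Now: state=C, head=2, tape[-1..3]=00110 (head:    ^)
Step 7: in state C at pos 2, read 1 -> (C,1)->write 1,move L,goto C. Now: state=C, head=1, tape[-1..3]=00110 (head:   ^)
Step 8: in state C at pos 1, read 1 -> (C,1)->write 1,move L,goto C. Now: state=C, head=0, tape[-1..3]=00110 (head:  ^)
Step 9: in state C at pos 0, read 0 -> (C,0)->write 0,move R,goto B. Now: state=B, head=1, tape[-1..3]=00110 (head:   ^)
Step 10: in state B at pos 1, read 1 -> (B,1)->write 0,move L,goto H. Now: state=H, head=0, tape[-1..3]=00010 (head:  ^)
State H reached at step 10; 10 <= 13 -> yes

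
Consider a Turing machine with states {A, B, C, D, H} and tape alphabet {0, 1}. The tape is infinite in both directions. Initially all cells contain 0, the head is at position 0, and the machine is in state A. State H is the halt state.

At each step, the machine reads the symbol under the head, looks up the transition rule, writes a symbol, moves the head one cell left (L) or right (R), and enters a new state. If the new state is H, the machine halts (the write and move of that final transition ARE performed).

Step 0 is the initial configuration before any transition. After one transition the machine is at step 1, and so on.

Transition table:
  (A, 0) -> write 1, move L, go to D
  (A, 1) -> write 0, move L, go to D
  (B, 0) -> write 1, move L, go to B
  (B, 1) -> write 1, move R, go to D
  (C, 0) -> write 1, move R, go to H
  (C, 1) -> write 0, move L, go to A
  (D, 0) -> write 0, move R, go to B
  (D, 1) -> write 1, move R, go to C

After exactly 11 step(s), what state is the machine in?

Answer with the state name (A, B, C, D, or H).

Step 1: in state A at pos 0, read 0 -> (A,0)->write 1,move L,goto D. Now: state=D, head=-1, tape[-2..1]=0010 (head:  ^)
Step 2: in state D at pos -1, read 0 -> (D,0)->write 0,move R,goto B. Now: state=B, head=0, tape[-2..1]=0010 (head:   ^)
Step 3: in state B at pos 0, read 1 -> (B,1)->write 1,move R,goto D. Now: state=D, head=1, tape[-2..2]=00100 (head:    ^)
Step 4: in state D at pos 1, read 0 -> (D,0)->write 0,move R,goto B. Now: state=B, head=2, tape[-2..3]=001000 (head:     ^)
Step 5: in state B at pos 2, read 0 -> (B,0)->write 1,move L,goto B. Now: state=B, head=1, tape[-2..3]=001010 (head:    ^)
Step 6: in state B at pos 1, read 0 -> (B,0)->write 1,move L,goto B. Now: state=B, head=0, tape[-2..3]=001110 (head:   ^)
Step 7: in state B at pos 0, read 1 -> (B,1)->write 1,move R,goto D. Now: state=D, head=1, tape[-2..3]=001110 (head:    ^)
Step 8: in state D at pos 1, read 1 -> (D,1)->write 1,move R,goto C. Now: state=C, head=2, tape[-2..3]=001110 (head:     ^)
Step 9: in state C at pos 2, read 1 -> (C,1)->write 0,move L,goto A. Now: state=A, head=1, tape[-2..3]=001100 (head:    ^)
Step 10: in state A at pos 1, read 1 -> (A,1)->write 0,move L,goto D. Now: state=D, head=0, tape[-2..3]=001000 (head:   ^)
Step 11: in state D at pos 0, read 1 -> (D,1)->write 1,move R,goto C. Now: state=C, head=1, tape[-2..3]=001000 (head:    ^)

Answer: C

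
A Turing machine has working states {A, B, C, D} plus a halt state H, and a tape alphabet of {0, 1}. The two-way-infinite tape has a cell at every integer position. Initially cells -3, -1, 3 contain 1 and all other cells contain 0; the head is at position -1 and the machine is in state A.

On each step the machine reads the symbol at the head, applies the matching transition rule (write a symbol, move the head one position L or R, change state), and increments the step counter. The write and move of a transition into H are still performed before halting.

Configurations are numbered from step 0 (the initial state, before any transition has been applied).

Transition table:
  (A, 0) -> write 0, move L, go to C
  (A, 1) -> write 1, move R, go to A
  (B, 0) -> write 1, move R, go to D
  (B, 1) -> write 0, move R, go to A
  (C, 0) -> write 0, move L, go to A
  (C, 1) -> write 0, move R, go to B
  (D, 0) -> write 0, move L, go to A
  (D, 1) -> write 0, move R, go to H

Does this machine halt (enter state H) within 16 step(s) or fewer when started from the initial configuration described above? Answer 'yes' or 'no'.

Answer: yes

Derivation:
Step 1: in state A at pos -1, read 1 -> (A,1)->write 1,move R,goto A. Now: state=A, head=0, tape[-4..4]=010100010 (head:     ^)
Step 2: in state A at pos 0, read 0 -> (A,0)->write 0,move L,goto C. Now: state=C, head=-1, tape[-4..4]=010100010 (head:    ^)
Step 3: in state C at pos -1, read 1 -> (C,1)->write 0,move R,goto B. Now: state=B, head=0, tape[-4..4]=010000010 (head:     ^)
Step 4: in state B at pos 0, read 0 -> (B,0)->write 1,move R,goto D. Now: state=D, head=1, tape[-4..4]=010010010 (head:      ^)
Step 5: in state D at pos 1, read 0 -> (D,0)->write 0,move L,goto A. Now: state=A, head=0, tape[-4..4]=010010010 (head:     ^)
Step 6: in state A at pos 0, read 1 -> (A,1)->write 1,move R,goto A. Now: state=A, head=1, tape[-4..4]=010010010 (head:      ^)
Step 7: in state A at pos 1, read 0 -> (A,0)->write 0,move L,goto C. Now: state=C, head=0, tape[-4..4]=010010010 (head:     ^)
Step 8: in state C at pos 0, read 1 -> (C,1)->write 0,move R,goto B. Now: state=B, head=1, tape[-4..4]=010000010 (head:      ^)
Step 9: in state B at pos 1, read 0 -> (B,0)->write 1,move R,goto D. Now: state=D, head=2, tape[-4..4]=010001010 (head:       ^)
Step 10: in state D at pos 2, read 0 -> (D,0)->write 0,move L,goto A. Now: state=A, head=1, tape[-4..4]=010001010 (head:      ^)
Step 11: in state A at pos 1, read 1 -> (A,1)->write 1,move R,goto A. Now: state=A, head=2, tape[-4..4]=010001010 (head:       ^)
Step 12: in state A at pos 2, read 0 -> (A,0)->write 0,move L,goto C. Now: state=C, head=1, tape[-4..4]=010001010 (head:      ^)
Step 13: in state C at pos 1, read 1 -> (C,1)->write 0,move R,goto B. Now: state=B, head=2, tape[-4..4]=010000010 (head:       ^)
Step 14: in state B at pos 2, read 0 -> (B,0)->write 1,move R,goto D. Now: state=D, head=3, tape[-4..4]=010000110 (head:        ^)
Step 15: in state D at pos 3, read 1 -> (D,1)->write 0,move R,goto H. Now: state=H, head=4, tape[-4..5]=0100001000 (head:         ^)
State H reached at step 15; 15 <= 16 -> yes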